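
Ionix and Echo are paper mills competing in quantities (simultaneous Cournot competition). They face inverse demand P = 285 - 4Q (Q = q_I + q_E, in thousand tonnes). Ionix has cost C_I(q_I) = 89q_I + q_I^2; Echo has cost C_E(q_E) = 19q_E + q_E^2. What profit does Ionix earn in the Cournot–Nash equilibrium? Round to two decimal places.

Ionix's profit: π_I = (285 - 4Q)q_I - (89q_I + q_I²). Setting ∂π_I/∂q_I = 0: 196 - 10q_I - 4(q_E) = 0.
Echo's profit: π_E = (285 - 4Q)q_E - (19q_E + q_E²). Setting ∂π_E/∂q_E = 0: 266 - 10q_E - 4(q_I) = 0.
Rearranging gives the reaction functions q_I = (196 - 4q_E)/10 and q_E = (266 - 4q_I)/10.
Substituting one into the other gives q_I = 32/3 and q_E = 67/3.
Price P = 285 - 4·33 = 153.
Ionix's profit: 153·(32/3) - 89·(32/3) - (32/3)² = 568.8889.

568.89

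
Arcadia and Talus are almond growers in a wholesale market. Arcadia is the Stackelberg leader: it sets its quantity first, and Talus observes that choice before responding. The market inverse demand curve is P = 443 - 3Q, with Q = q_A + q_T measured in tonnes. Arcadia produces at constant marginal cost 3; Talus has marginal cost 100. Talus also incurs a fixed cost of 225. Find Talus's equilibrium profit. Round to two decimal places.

The follower Talus best-responds to any q_A: π_T = (443 - 3Q)q_T - 100q_T.
Follower FOC: 343 - 3q_A - 6q_T = 0, so q_T(q_A) = (343 - 3q_A)/6.
Arcadia substitutes q_T(q_A) into its own profit: π_A = q_A(443 - 3q_A - (343 - 3q_A)/2) - 3q_A = (543/2 - (3/2)q_A)q_A - 3q_A.
Maximising: ∂π_A/∂q_A = 537/2 - 3q_A = 0, giving q_A = 179/2.
Then q_T = (343 - 3·(179/2))/6 = 149/12.
Price P = 443 - 3·(1223/12) = 549/4.
Talus's profit: (549/4 - 100)·(149/12) - 225 = 237.5208.

237.52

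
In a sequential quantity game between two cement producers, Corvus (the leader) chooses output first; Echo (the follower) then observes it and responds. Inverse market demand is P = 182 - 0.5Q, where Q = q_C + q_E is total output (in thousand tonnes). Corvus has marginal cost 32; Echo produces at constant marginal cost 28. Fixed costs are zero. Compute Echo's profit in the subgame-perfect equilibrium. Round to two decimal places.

3280.50

The follower Echo best-responds to any q_C: π_E = (182 - 0.5Q)q_E - 28q_E.
∂π_E/∂q_E = 154 - (1/2)q_C - q_E = 0 gives the reaction function q_E = (154 - (1/2)q_C).
The leader anticipates this reaction. Substituting into P = 182 - 0.5Q gives P = 105 - (1/4)q_C, so π_C = (105 - (1/4)q_C)q_C - 32q_C.
Leader FOC: 73 - (1/2)q_C = 0, so q_C = 146.
Then q_E = (154 - (1/2)·146) = 81.
Price P = 182 - (1/2)·227 = 137/2.
Echo's profit: (137/2 - 28)·81 = 3280.5000.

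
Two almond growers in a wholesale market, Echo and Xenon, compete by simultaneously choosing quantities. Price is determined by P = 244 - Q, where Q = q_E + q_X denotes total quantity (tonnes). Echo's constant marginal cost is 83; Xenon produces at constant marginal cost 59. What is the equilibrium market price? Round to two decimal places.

Echo's profit: π_E = (244 - Q)q_E - (83q_E). Setting ∂π_E/∂q_E = 0: 161 - 2q_E - (q_X) = 0.
Xenon's first-order condition: 185 - 2q_X - (q_E) = 0.
So q_E = (161 - q_X)/2 and q_X = (185 - q_E)/2.
Solving the pair: q_E = 137/3, q_X = 209/3.
Total output Q = 346/3, so price P = 244 - 346/3 = 386/3.

128.67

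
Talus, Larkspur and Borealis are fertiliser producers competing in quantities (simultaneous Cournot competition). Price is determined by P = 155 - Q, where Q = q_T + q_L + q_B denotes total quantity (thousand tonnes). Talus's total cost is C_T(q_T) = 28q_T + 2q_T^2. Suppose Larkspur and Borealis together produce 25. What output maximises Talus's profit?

With rivals' combined output fixed at 25, Talus's profit is π_T = (155 - 25 - q_T)q_T - (28q_T + 2q_T²) = (130 - q_T)q_T - (28q_T + 2q_T²).
∂π_T/∂q_T = 102 - 6q_T = 0, so q_T = 17.

17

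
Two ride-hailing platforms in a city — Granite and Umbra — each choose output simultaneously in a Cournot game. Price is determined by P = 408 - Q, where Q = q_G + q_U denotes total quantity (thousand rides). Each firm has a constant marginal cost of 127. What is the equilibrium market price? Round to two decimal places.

Each firm earns π_i = (408 - Q)q_i - 127q_i.
First-order condition (treating rivals' output as given): 281 - 2q_i - q_j = 0.
With identical firms every q_j equals q_i, so q_j = q_i and 281 = 3q_i, giving q_i = 281/3.
Total output Q = 562/3, so price P = 408 - 562/3 = 662/3.

220.67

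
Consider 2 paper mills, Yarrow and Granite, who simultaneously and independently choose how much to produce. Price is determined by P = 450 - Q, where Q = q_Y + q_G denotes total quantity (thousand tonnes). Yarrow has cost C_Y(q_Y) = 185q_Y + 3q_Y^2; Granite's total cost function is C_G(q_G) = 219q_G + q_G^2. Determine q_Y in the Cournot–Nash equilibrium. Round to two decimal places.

Yarrow's profit: π_Y = (450 - Q)q_Y - (185q_Y + 3q_Y²). Setting ∂π_Y/∂q_Y = 0: 265 - 8q_Y - (q_G) = 0.
Granite's profit: π_G = (450 - Q)q_G - (219q_G + q_G²). Setting ∂π_G/∂q_G = 0: 231 - 4q_G - (q_Y) = 0.
Rearranging gives the reaction functions q_Y = (265 - q_G)/8 and q_G = (231 - q_Y)/4.
Substituting one into the other gives q_Y = 829/31 and q_G = 1583/31.

26.74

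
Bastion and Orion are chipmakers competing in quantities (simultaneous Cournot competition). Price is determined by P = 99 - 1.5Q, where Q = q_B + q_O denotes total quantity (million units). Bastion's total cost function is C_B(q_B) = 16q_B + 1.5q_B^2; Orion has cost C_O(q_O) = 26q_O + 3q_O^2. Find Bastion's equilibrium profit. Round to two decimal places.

Bastion's profit: π_B = (99 - 1.5Q)q_B - (16q_B + (3/2)q_B²). Setting ∂π_B/∂q_B = 0: 83 - 6q_B - (3/2)(q_O) = 0.
Orion's first-order condition: 73 - 9q_O - (3/2)(q_B) = 0.
So q_B = (83 - (3/2)q_O)/6 and q_O = (73 - (3/2)q_B)/9.
Solving the pair: q_B = 850/69, q_O = 418/69.
Price P = 99 - (3/2)·(1268/69) = 1643/23.
Bastion's profit: (1643/23)·(850/69) - 16·(850/69) - (3/2)(850/69)² = 455.2615.

455.26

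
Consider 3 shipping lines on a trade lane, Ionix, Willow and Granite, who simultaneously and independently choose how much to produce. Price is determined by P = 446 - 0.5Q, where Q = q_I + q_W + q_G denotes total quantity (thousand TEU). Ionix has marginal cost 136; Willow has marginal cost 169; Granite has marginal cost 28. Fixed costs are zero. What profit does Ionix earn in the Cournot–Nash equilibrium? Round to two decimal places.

Ionix's profit: π_I = (446 - 0.5Q)q_I - (136q_I). Setting ∂π_I/∂q_I = 0: 310 - q_I - (1/2)(q_W + q_G) = 0.
Willow's first-order condition: 277 - q_W - (1/2)(q_I + q_G) = 0.
Granite's profit: π_G = (446 - 0.5Q)q_G - (28q_G). Setting ∂π_G/∂q_G = 0: 418 - q_G - (1/2)(q_I + q_W) = 0.
Summing all 3 equations gives 1005 − 2Q = 0, hence Q = 1005/2.
Back-substituting: q_I = (310 − 1005/4)/(1/2) = 235/2, q_W = (277 − 1005/4)/(1/2) = 103/2, q_G = (418 − 1005/4)/(1/2) = 667/2.
Price P = 446 - (1/2)·(1005/2) = 779/4.
Ionix's profit: (779/4 - 136)·(235/2) = 6903.1250.

6903.13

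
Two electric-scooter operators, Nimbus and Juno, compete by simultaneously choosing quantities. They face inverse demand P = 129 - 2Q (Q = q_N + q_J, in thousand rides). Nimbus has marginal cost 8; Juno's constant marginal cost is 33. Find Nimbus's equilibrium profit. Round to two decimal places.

Nimbus's profit: π_N = (129 - 2Q)q_N - (8q_N). Setting ∂π_N/∂q_N = 0: 121 - 4q_N - 2(q_J) = 0.
Juno's profit: π_J = (129 - 2Q)q_J - (33q_J). Setting ∂π_J/∂q_J = 0: 96 - 4q_J - 2(q_N) = 0.
Best responses: q_N = (121 - 2q_J)/4, q_J = (96 - 2q_N)/4.
Solving the pair: q_N = 73/3, q_J = 71/6.
Price P = 129 - 2·(217/6) = 170/3.
Nimbus's profit: (170/3 - 8)·(73/3) = 1184.2222.

1184.22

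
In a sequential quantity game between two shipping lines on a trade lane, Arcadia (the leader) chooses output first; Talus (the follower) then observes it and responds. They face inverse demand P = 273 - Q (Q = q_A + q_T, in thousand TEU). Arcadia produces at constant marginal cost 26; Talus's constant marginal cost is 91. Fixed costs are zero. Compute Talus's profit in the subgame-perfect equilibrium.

Solve by backward induction. Given q_A, the follower Talus maximises π_T = (273 - q_A - q_T)q_T - 91q_T.
Follower FOC: 182 - q_A - 2q_T = 0, so q_T(q_A) = (182 - q_A)/2.
The leader anticipates this reaction. Substituting into P = 273 - Q gives P = 182 - (1/2)q_A, so π_A = (182 - (1/2)q_A)q_A - 26q_A.
Maximising: ∂π_A/∂q_A = 156 - q_A = 0, giving q_A = 156.
Then q_T = (182 - 156)/2 = 13.
Price P = 273 - 169 = 104.
Talus's profit: (104 - 91)·13 = 169.

169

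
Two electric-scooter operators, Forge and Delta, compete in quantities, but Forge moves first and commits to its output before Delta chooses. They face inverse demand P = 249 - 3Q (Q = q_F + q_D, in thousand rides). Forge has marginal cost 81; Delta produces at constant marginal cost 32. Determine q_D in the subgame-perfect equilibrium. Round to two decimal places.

The follower Delta best-responds to any q_F: π_D = (249 - 3Q)q_D - 32q_D.
Follower FOC: 217 - 3q_F - 6q_D = 0, so q_D(q_F) = (217 - 3q_F)/6.
Forge substitutes q_D(q_F) into its own profit: π_F = q_F(249 - 3q_F - (217 - 3q_F)/2) - 81q_F = (281/2 - (3/2)q_F)q_F - 81q_F.
Leader FOC: 119/2 - 3q_F = 0, so q_F = 119/6.
Then q_D = (217 - 3·(119/6))/6 = 105/4.

26.25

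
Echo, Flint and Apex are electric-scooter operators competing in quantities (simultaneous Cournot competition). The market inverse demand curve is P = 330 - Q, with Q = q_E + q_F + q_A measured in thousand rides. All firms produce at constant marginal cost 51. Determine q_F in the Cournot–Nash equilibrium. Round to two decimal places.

A representative firm's profit is π_i = q_i(330 - Q) - 51q_i.
Setting ∂π_i/∂q_i = 0 with rivals' quantities fixed: 279 - 2q_i - Σ_{j≠i} q_j = 0.
With identical firms every q_j equals q_i, so Σ_{j≠i} q_j = 2q_i and 279 = 4q_i, giving q_i = 279/4.

69.75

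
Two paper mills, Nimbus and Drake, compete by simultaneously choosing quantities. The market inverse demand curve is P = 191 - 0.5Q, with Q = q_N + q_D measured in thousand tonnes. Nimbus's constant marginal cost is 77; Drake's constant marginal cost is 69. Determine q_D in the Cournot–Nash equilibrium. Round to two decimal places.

86.67

Nimbus's profit: π_N = (191 - 0.5Q)q_N - (77q_N). Setting ∂π_N/∂q_N = 0: 114 - q_N - (1/2)(q_D) = 0.
Drake's first-order condition: 122 - q_D - (1/2)(q_N) = 0.
Best responses: q_N = (114 - (1/2)q_D), q_D = (122 - (1/2)q_N).
Solving the pair: q_N = 212/3, q_D = 260/3.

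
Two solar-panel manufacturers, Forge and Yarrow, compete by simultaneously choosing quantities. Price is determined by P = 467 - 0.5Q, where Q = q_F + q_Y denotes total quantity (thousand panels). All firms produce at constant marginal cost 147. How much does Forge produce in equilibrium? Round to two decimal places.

A representative firm's profit is π_i = q_i(467 - 0.5Q) - 147q_i.
Setting ∂π_i/∂q_i = 0 with rivals' quantities fixed: 320 - q_i - (1/2)q_j = 0.
By symmetry each firm produces the same amount; substituting q_j = q_i yields q_i = 320/(3/2) = 640/3.

213.33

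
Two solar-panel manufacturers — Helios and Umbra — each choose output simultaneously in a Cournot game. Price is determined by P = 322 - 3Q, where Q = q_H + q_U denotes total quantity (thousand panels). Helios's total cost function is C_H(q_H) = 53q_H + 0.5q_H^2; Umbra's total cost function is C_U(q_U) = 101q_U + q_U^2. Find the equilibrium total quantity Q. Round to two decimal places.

Helios's profit: π_H = (322 - 3Q)q_H - (53q_H + (1/2)q_H²). Setting ∂π_H/∂q_H = 0: 269 - 7q_H - 3(q_U) = 0.
Umbra's profit: π_U = (322 - 3Q)q_U - (101q_U + q_U²). Setting ∂π_U/∂q_U = 0: 221 - 8q_U - 3(q_H) = 0.
So q_H = (269 - 3q_U)/7 and q_U = (221 - 3q_H)/8.
Solving the pair: q_H = 1489/47, q_U = 740/47.
Total output Q = 1489/47 + 740/47 = 47.4255.

47.43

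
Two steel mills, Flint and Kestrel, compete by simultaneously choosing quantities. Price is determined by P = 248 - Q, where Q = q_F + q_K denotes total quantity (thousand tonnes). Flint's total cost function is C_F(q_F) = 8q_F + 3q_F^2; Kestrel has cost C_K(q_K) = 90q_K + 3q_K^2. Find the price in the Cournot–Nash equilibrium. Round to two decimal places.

Flint's profit: π_F = (248 - Q)q_F - (8q_F + 3q_F²). Setting ∂π_F/∂q_F = 0: 240 - 8q_F - (q_K) = 0.
Kestrel's profit: π_K = (248 - Q)q_K - (90q_K + 3q_K²). Setting ∂π_K/∂q_K = 0: 158 - 8q_K - (q_F) = 0.
Best responses: q_F = (240 - q_K)/8, q_K = (158 - q_F)/8.
Solving the pair: q_F = 1762/63, q_K = 1024/63.
Total output Q = 398/9, so price P = 248 - 398/9 = 1834/9.

203.78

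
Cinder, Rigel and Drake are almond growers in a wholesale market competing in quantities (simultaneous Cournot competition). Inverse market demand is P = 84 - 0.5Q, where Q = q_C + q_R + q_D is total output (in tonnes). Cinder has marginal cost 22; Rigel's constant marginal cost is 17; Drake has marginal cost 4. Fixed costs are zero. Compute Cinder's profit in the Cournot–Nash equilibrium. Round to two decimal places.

Cinder's profit: π_C = (84 - 0.5Q)q_C - (22q_C). Setting ∂π_C/∂q_C = 0: 62 - q_C - (1/2)(q_R + q_D) = 0.
Rigel's profit: π_R = (84 - 0.5Q)q_R - (17q_R). Setting ∂π_R/∂q_R = 0: 67 - q_R - (1/2)(q_C + q_D) = 0.
Drake's profit: π_D = (84 - 0.5Q)q_D - (4q_D). Setting ∂π_D/∂q_D = 0: 80 - q_D - (1/2)(q_C + q_R) = 0.
Summing all 3 equations gives 209 − 2Q = 0, hence Q = 209/2.
Back-substituting: q_C = (62 − 209/4)/(1/2) = 39/2, q_R = (67 − 209/4)/(1/2) = 59/2, q_D = (80 − 209/4)/(1/2) = 111/2.
Price P = 84 - (1/2)·(209/2) = 127/4.
Cinder's profit: (127/4 - 22)·(39/2) = 1521/8.

190.13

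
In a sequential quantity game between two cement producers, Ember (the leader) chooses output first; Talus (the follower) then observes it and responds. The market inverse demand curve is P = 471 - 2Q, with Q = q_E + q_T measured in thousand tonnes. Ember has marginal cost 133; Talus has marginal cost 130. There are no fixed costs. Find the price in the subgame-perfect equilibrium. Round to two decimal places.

216.75

Solve by backward induction. Given q_E, the follower Talus maximises π_T = (471 - 2q_E - 2q_T)q_T - 130q_T.
Follower FOC: 341 - 2q_E - 4q_T = 0, so q_T(q_E) = (341 - 2q_E)/4.
Ember substitutes q_T(q_E) into its own profit: π_E = q_E(471 - 2q_E - (341 - 2q_E)/2) - 133q_E = (601/2 - q_E)q_E - 133q_E.
The leader's first-order condition 335/2 - 2q_E = 0 yields q_E = 335/4.
Then q_T = (341 - 2·(335/4))/4 = 347/8.
Total output Q = 1017/8, so price P = 471 - 2·(1017/8) = 867/4.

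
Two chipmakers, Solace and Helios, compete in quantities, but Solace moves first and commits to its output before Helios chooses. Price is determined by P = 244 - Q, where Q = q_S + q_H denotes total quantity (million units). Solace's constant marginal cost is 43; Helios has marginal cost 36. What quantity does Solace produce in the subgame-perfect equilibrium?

Solve by backward induction. Given q_S, the follower Helios maximises π_H = (244 - q_S - q_H)q_H - 36q_H.
Setting the follower's marginal profit to zero, 208 - q_S - 2q_H = 0, i.e. q_H = (208 - q_S)/2.
Solace substitutes q_H(q_S) into its own profit: π_S = q_S(244 - q_S - (208 - q_S)/2) - 43q_S = (140 - (1/2)q_S)q_S - 43q_S.
The leader's first-order condition 97 - q_S = 0 yields q_S = 97.
Then q_H = (208 - 97)/2 = 111/2.

97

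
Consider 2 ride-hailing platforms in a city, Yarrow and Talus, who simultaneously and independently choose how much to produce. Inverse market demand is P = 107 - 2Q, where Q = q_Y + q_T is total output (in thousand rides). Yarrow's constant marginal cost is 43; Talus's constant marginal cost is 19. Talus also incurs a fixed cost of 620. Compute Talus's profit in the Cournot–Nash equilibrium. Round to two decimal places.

76.89

Yarrow's profit: π_Y = (107 - 2Q)q_Y - (43q_Y). Setting ∂π_Y/∂q_Y = 0: 64 - 4q_Y - 2(q_T) = 0.
Talus's profit: π_T = (107 - 2Q)q_T - (19q_T). Setting ∂π_T/∂q_T = 0: 88 - 4q_T - 2(q_Y) = 0.
Rearranging gives the reaction functions q_Y = (64 - 2q_T)/4 and q_T = (88 - 2q_Y)/4.
Solving the pair: q_Y = 20/3, q_T = 56/3.
Price P = 107 - 2·(76/3) = 169/3.
Talus's profit: (169/3 - 19)·(56/3) - 620 = 692/9.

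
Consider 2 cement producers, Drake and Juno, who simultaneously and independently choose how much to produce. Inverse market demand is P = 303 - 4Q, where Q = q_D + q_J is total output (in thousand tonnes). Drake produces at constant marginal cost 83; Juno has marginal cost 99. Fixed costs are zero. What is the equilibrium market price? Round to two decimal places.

161.67

Drake's profit: π_D = (303 - 4Q)q_D - (83q_D). Setting ∂π_D/∂q_D = 0: 220 - 8q_D - 4(q_J) = 0.
Juno's profit: π_J = (303 - 4Q)q_J - (99q_J). Setting ∂π_J/∂q_J = 0: 204 - 8q_J - 4(q_D) = 0.
So q_D = (220 - 4q_J)/8 and q_J = (204 - 4q_D)/8.
Substituting one into the other gives q_D = 59/3 and q_J = 47/3.
Total output Q = 106/3, so price P = 303 - 4·(106/3) = 485/3.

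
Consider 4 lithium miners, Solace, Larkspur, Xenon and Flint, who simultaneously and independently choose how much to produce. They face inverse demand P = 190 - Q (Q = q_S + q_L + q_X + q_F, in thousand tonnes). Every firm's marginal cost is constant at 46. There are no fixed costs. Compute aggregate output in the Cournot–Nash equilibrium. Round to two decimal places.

115.20

A representative firm's profit is π_i = q_i(190 - Q) - 46q_i.
Setting ∂π_i/∂q_i = 0 with rivals' quantities fixed: 144 - 2q_i - Σ_{j≠i} q_j = 0.
By symmetry each firm produces the same amount; substituting Σ_{j≠i} q_j = 3q_i yields q_i = 144/5.
Total output Q = 144/5 + 144/5 + 144/5 + 144/5 = 576/5.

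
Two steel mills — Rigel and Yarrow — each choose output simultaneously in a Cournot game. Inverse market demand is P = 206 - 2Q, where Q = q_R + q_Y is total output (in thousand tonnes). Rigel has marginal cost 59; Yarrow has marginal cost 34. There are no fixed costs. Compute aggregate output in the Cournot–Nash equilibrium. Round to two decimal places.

53.17

Rigel's profit: π_R = (206 - 2Q)q_R - (59q_R). Setting ∂π_R/∂q_R = 0: 147 - 4q_R - 2(q_Y) = 0.
Yarrow's profit: π_Y = (206 - 2Q)q_Y - (34q_Y). Setting ∂π_Y/∂q_Y = 0: 172 - 4q_Y - 2(q_R) = 0.
Rearranging gives the reaction functions q_R = (147 - 2q_Y)/4 and q_Y = (172 - 2q_R)/4.
Solving the pair: q_R = 61/3, q_Y = 197/6.
Total output Q = 61/3 + 197/6 = 319/6.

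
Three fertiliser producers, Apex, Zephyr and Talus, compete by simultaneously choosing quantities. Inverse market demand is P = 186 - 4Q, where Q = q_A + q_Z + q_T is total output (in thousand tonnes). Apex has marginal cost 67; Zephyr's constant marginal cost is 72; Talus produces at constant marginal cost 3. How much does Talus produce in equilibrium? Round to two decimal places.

19.75

Apex's profit: π_A = (186 - 4Q)q_A - (67q_A). Setting ∂π_A/∂q_A = 0: 119 - 8q_A - 4(q_Z + q_T) = 0.
Zephyr's first-order condition: 114 - 8q_Z - 4(q_A + q_T) = 0.
Talus's profit: π_T = (186 - 4Q)q_T - (3q_T). Setting ∂π_T/∂q_T = 0: 183 - 8q_T - 4(q_A + q_Z) = 0.
Summing all 3 equations gives 416 − 16Q = 0, hence Q = 26.
Back-substituting: q_A = (119 − 104)/4 = 15/4, q_Z = (114 − 104)/4 = 5/2, q_T = (183 − 104)/4 = 79/4.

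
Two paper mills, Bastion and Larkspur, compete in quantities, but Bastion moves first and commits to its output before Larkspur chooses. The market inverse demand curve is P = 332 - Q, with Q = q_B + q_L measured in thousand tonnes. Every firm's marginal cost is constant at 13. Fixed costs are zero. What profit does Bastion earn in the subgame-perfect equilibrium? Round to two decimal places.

Solve by backward induction. Given q_B, the follower Larkspur maximises π_L = (332 - q_B - q_L)q_L - 13q_L.
Follower FOC: 319 - q_B - 2q_L = 0, so q_L(q_B) = (319 - q_B)/2.
Bastion substitutes q_L(q_B) into its own profit: π_B = q_B(332 - q_B - (319 - q_B)/2) - 13q_B = (345/2 - (1/2)q_B)q_B - 13q_B.
Maximising: ∂π_B/∂q_B = 319/2 - q_B = 0, giving q_B = 319/2.
Then q_L = (319 - 319/2)/2 = 319/4.
Price P = 332 - 957/4 = 371/4.
Bastion's profit: (371/4 - 13)·(319/2) = 12720.1250.

12720.13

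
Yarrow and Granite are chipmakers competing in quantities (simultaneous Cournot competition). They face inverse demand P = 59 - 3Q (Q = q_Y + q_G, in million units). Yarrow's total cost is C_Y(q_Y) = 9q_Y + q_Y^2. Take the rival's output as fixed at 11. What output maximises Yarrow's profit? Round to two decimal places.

2.13

With the rival's output fixed at 11, Yarrow's profit is π_Y = (59 - 3·11 - 3q_Y)q_Y - (9q_Y + q_Y²) = (26 - 3q_Y)q_Y - (9q_Y + q_Y²).
∂π_Y/∂q_Y = 17 - 8q_Y = 0, so q_Y = 17/8.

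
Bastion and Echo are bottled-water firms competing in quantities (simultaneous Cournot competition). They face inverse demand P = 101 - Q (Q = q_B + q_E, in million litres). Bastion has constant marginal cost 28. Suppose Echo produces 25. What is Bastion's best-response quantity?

With the rival's output fixed at 25, Bastion's profit is π_B = (101 - 25 - q_B)q_B - (28q_B) = (76 - q_B)q_B - (28q_B).
∂π_B/∂q_B = 48 - 2q_B = 0, so q_B = 24.

24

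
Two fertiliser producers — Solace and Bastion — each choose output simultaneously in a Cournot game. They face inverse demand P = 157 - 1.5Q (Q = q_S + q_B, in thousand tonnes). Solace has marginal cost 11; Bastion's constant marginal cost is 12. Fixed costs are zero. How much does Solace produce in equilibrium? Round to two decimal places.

32.67

Solace's profit: π_S = (157 - 1.5Q)q_S - (11q_S). Setting ∂π_S/∂q_S = 0: 146 - 3q_S - (3/2)(q_B) = 0.
Bastion's profit: π_B = (157 - 1.5Q)q_B - (12q_B). Setting ∂π_B/∂q_B = 0: 145 - 3q_B - (3/2)(q_S) = 0.
Best responses: q_S = (146 - (3/2)q_B)/3, q_B = (145 - (3/2)q_S)/3.
Substituting one into the other gives q_S = 98/3 and q_B = 32.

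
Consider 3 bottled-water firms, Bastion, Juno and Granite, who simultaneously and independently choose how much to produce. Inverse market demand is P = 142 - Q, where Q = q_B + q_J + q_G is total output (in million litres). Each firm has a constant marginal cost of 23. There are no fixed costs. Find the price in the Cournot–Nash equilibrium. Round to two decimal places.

52.75

Each firm earns π_i = (142 - Q)q_i - 23q_i.
First-order condition (treating rivals' output as given): 119 - 2q_i - Σ_{j≠i} q_j = 0.
With identical firms every q_j equals q_i, so Σ_{j≠i} q_j = 2q_i and 119 = 4q_i, giving q_i = 119/4.
Total output Q = 357/4, so price P = 142 - 357/4 = 211/4.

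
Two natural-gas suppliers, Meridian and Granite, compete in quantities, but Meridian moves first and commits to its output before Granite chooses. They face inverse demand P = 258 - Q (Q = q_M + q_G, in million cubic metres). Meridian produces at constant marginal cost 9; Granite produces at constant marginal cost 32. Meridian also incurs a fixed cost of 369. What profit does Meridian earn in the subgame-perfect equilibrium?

The follower Granite best-responds to any q_M: π_G = (258 - Q)q_G - 32q_G.
Follower FOC: 226 - q_M - 2q_G = 0, so q_G(q_M) = (226 - q_M)/2.
The leader anticipates this reaction. Substituting into P = 258 - Q gives P = 145 - (1/2)q_M, so π_M = (145 - (1/2)q_M)q_M - 9q_M.
The leader's first-order condition 136 - q_M = 0 yields q_M = 136.
Then q_G = (226 - 136)/2 = 45.
Price P = 258 - 181 = 77.
Meridian's profit: (77 - 9)·136 - 369 = 8879.

8879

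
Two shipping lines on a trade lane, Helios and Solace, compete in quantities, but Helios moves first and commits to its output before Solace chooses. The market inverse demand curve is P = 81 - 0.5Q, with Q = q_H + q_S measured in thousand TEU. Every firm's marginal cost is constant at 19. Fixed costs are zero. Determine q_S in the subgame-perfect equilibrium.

Solve by backward induction. Given q_H, the follower Solace maximises π_S = (81 - (1/2)q_H - (1/2)q_S)q_S - 19q_S.
Setting the follower's marginal profit to zero, 62 - (1/2)q_H - q_S = 0, i.e. q_S = (62 - (1/2)q_H).
Helios substitutes q_S(q_H) into its own profit: π_H = q_H(81 - (1/2)q_H - (62 - (1/2)q_H)/2) - 19q_H = (50 - (1/4)q_H)q_H - 19q_H.
The leader's first-order condition 31 - (1/2)q_H = 0 yields q_H = 62.
Then q_S = (62 - (1/2)·62) = 31.

31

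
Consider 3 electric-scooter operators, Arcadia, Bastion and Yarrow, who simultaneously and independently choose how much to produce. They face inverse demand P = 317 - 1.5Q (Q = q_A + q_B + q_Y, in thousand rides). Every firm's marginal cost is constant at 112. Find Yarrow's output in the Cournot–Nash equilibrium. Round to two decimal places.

Each firm earns π_i = (317 - 1.5Q)q_i - 112q_i.
Setting ∂π_i/∂q_i = 0 with rivals' quantities fixed: 205 - 3q_i - (3/2)·Σ_{j≠i} q_j = 0.
By symmetry each firm produces the same amount; substituting Σ_{j≠i} q_j = 2q_i yields q_i = 205/6.

34.17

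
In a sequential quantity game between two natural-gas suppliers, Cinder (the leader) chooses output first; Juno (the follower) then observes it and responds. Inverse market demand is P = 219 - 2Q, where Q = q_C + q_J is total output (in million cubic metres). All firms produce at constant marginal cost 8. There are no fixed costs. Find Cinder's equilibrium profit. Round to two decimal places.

The follower Juno best-responds to any q_C: π_J = (219 - 2Q)q_J - 8q_J.
Follower FOC: 211 - 2q_C - 4q_J = 0, so q_J(q_C) = (211 - 2q_C)/4.
Cinder substitutes q_J(q_C) into its own profit: π_C = q_C(219 - 2q_C - (211 - 2q_C)/2) - 8q_C = (227/2 - q_C)q_C - 8q_C.
The leader's first-order condition 211/2 - 2q_C = 0 yields q_C = 211/4.
Then q_J = (211 - 2·(211/4))/4 = 211/8.
Price P = 219 - 2·(633/8) = 243/4.
Cinder's profit: (243/4 - 8)·(211/4) = 2782.5625.

2782.56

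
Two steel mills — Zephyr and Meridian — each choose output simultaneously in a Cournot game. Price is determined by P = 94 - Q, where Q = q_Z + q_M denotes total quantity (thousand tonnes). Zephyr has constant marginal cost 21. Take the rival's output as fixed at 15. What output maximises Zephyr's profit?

With the rival's output fixed at 15, Zephyr's profit is π_Z = (94 - 15 - q_Z)q_Z - (21q_Z) = (79 - q_Z)q_Z - (21q_Z).
∂π_Z/∂q_Z = 58 - 2q_Z = 0, so q_Z = 29.

29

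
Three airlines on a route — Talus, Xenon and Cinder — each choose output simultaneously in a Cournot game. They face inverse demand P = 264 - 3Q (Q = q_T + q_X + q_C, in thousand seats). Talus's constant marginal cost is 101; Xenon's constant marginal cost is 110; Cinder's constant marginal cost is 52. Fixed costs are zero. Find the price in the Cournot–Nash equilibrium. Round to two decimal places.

131.75

Talus's profit: π_T = (264 - 3Q)q_T - (101q_T). Setting ∂π_T/∂q_T = 0: 163 - 6q_T - 3(q_X + q_C) = 0.
Xenon's first-order condition: 154 - 6q_X - 3(q_T + q_C) = 0.
Cinder's profit: π_C = (264 - 3Q)q_C - (52q_C). Setting ∂π_C/∂q_C = 0: 212 - 6q_C - 3(q_T + q_X) = 0.
Adding the 3 conditions: 529 − 6Q − 6Q = 0, i.e. Q = 529/12.
Back-substituting: q_T = (163 − 529/4)/3 = 41/4, q_X = (154 − 529/4)/3 = 29/4, q_C = (212 − 529/4)/3 = 319/12.
Total output Q = 529/12, so price P = 264 - 3·(529/12) = 527/4.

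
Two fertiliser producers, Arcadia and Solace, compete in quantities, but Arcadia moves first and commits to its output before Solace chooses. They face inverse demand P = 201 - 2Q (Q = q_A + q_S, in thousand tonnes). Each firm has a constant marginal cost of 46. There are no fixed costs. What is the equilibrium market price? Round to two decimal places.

Solve by backward induction. Given q_A, the follower Solace maximises π_S = (201 - 2q_A - 2q_S)q_S - 46q_S.
∂π_S/∂q_S = 155 - 2q_A - 4q_S = 0 gives the reaction function q_S = (155 - 2q_A)/4.
Arcadia substitutes q_S(q_A) into its own profit: π_A = q_A(201 - 2q_A - (155 - 2q_A)/2) - 46q_A = (247/2 - q_A)q_A - 46q_A.
Maximising: ∂π_A/∂q_A = 155/2 - 2q_A = 0, giving q_A = 155/4.
Then q_S = (155 - 2·(155/4))/4 = 155/8.
Total output Q = 465/8, so price P = 201 - 2·(465/8) = 339/4.

84.75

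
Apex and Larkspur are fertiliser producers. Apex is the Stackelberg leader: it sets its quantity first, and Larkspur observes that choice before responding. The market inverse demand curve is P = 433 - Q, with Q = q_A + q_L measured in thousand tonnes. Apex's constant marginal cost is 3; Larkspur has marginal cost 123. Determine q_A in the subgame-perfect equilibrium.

275

The follower Larkspur best-responds to any q_A: π_L = (433 - Q)q_L - 123q_L.
Follower FOC: 310 - q_A - 2q_L = 0, so q_L(q_A) = (310 - q_A)/2.
The leader anticipates this reaction. Substituting into P = 433 - Q gives P = 278 - (1/2)q_A, so π_A = (278 - (1/2)q_A)q_A - 3q_A.
The leader's first-order condition 275 - q_A = 0 yields q_A = 275.
Then q_L = (310 - 275)/2 = 35/2.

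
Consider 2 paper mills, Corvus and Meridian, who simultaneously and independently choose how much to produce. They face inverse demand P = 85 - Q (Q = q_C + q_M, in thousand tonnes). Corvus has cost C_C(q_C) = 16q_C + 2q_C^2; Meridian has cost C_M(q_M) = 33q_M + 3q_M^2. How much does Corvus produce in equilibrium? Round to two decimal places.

Corvus's profit: π_C = (85 - Q)q_C - (16q_C + 2q_C²). Setting ∂π_C/∂q_C = 0: 69 - 6q_C - (q_M) = 0.
Meridian's first-order condition: 52 - 8q_M - (q_C) = 0.
Rearranging gives the reaction functions q_C = (69 - q_M)/6 and q_M = (52 - q_C)/8.
Substituting one into the other gives q_C = 500/47 and q_M = 243/47.

10.64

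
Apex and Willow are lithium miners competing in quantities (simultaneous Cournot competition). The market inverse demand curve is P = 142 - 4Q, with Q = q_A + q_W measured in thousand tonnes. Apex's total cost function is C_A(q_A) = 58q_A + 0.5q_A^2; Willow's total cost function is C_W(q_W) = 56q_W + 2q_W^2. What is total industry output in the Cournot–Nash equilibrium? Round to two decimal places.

11.98

Apex's profit: π_A = (142 - 4Q)q_A - (58q_A + (1/2)q_A²). Setting ∂π_A/∂q_A = 0: 84 - 9q_A - 4(q_W) = 0.
Willow's first-order condition: 86 - 12q_W - 4(q_A) = 0.
Best responses: q_A = (84 - 4q_W)/9, q_W = (86 - 4q_A)/12.
Solving the pair: q_A = 166/23, q_W = 219/46.
Total output Q = 166/23 + 219/46 = 551/46.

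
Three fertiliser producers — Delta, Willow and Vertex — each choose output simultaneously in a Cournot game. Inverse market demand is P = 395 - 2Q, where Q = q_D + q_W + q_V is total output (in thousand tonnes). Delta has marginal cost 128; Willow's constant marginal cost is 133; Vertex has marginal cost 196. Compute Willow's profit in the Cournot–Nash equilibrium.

3200

Delta's profit: π_D = (395 - 2Q)q_D - (128q_D). Setting ∂π_D/∂q_D = 0: 267 - 4q_D - 2(q_W + q_V) = 0.
Willow's profit: π_W = (395 - 2Q)q_W - (133q_W). Setting ∂π_W/∂q_W = 0: 262 - 4q_W - 2(q_D + q_V) = 0.
Vertex's first-order condition: 199 - 4q_V - 2(q_D + q_W) = 0.
Adding the 3 conditions: 728 − 4Q − 4Q = 0, i.e. Q = 91.
Back-substituting: q_D = (267 − 182)/2 = 85/2, q_W = (262 − 182)/2 = 40, q_V = (199 − 182)/2 = 17/2.
Price P = 395 - 2·91 = 213.
Willow's profit: (213 - 133)·40 = 3200.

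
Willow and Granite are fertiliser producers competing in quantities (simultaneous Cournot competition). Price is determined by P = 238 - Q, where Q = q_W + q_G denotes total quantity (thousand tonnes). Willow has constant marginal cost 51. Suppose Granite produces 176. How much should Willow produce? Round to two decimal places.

5.50

With the rival's output fixed at 176, Willow's profit is π_W = (238 - 176 - q_W)q_W - (51q_W) = (62 - q_W)q_W - (51q_W).
∂π_W/∂q_W = 11 - 2q_W = 0, so q_W = 11/2.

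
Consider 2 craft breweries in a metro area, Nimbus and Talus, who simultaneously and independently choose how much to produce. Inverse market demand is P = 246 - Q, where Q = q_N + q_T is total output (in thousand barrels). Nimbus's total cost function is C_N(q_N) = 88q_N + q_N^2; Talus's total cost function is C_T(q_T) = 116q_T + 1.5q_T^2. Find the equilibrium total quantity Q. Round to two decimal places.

Nimbus's profit: π_N = (246 - Q)q_N - (88q_N + q_N²). Setting ∂π_N/∂q_N = 0: 158 - 4q_N - (q_T) = 0.
Talus's profit: π_T = (246 - Q)q_T - (116q_T + (3/2)q_T²). Setting ∂π_T/∂q_T = 0: 130 - 5q_T - (q_N) = 0.
So q_N = (158 - q_T)/4 and q_T = (130 - q_N)/5.
Substituting one into the other gives q_N = 660/19 and q_T = 362/19.
Total output Q = 660/19 + 362/19 = 1022/19.

53.79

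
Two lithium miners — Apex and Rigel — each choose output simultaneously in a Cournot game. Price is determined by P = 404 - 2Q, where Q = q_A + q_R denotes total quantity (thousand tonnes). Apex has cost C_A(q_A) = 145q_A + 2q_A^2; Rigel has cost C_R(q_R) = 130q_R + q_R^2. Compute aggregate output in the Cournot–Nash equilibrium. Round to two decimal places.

60.91

Apex's profit: π_A = (404 - 2Q)q_A - (145q_A + 2q_A²). Setting ∂π_A/∂q_A = 0: 259 - 8q_A - 2(q_R) = 0.
Rigel's profit: π_R = (404 - 2Q)q_R - (130q_R + q_R²). Setting ∂π_R/∂q_R = 0: 274 - 6q_R - 2(q_A) = 0.
Rearranging gives the reaction functions q_A = (259 - 2q_R)/8 and q_R = (274 - 2q_A)/6.
Substituting one into the other gives q_A = 503/22 and q_R = 837/22.
Total output Q = 503/22 + 837/22 = 670/11.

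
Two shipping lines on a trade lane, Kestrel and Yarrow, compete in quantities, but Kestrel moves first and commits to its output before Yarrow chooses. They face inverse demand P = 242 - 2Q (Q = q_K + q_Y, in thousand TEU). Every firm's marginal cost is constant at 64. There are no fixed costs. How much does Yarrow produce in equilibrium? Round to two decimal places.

The follower Yarrow best-responds to any q_K: π_Y = (242 - 2Q)q_Y - 64q_Y.
∂π_Y/∂q_Y = 178 - 2q_K - 4q_Y = 0 gives the reaction function q_Y = (178 - 2q_K)/4.
The leader anticipates this reaction. Substituting into P = 242 - 2Q gives P = 153 - q_K, so π_K = (153 - q_K)q_K - 64q_K.
Maximising: ∂π_K/∂q_K = 89 - 2q_K = 0, giving q_K = 89/2.
Then q_Y = (178 - 2·(89/2))/4 = 89/4.

22.25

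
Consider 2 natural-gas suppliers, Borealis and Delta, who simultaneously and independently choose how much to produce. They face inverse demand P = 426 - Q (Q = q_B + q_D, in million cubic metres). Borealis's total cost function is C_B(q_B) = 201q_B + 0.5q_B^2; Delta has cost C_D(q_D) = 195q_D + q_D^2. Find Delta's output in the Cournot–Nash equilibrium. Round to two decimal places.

Borealis's profit: π_B = (426 - Q)q_B - (201q_B + (1/2)q_B²). Setting ∂π_B/∂q_B = 0: 225 - 3q_B - (q_D) = 0.
Delta's first-order condition: 231 - 4q_D - (q_B) = 0.
Rearranging gives the reaction functions q_B = (225 - q_D)/3 and q_D = (231 - q_B)/4.
Substituting one into the other gives q_B = 669/11 and q_D = 468/11.

42.55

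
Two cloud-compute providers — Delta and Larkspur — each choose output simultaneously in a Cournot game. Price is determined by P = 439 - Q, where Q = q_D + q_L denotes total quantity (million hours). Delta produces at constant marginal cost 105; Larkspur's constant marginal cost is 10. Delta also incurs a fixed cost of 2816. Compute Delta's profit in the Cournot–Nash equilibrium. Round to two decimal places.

Delta's profit: π_D = (439 - Q)q_D - (105q_D). Setting ∂π_D/∂q_D = 0: 334 - 2q_D - (q_L) = 0.
Larkspur's profit: π_L = (439 - Q)q_L - (10q_L). Setting ∂π_L/∂q_L = 0: 429 - 2q_L - (q_D) = 0.
Rearranging gives the reaction functions q_D = (334 - q_L)/2 and q_L = (429 - q_D)/2.
Substituting one into the other gives q_D = 239/3 and q_L = 524/3.
Price P = 439 - 763/3 = 554/3.
Delta's profit: (554/3 - 105)·(239/3) - 2816 = 3530.7778.

3530.78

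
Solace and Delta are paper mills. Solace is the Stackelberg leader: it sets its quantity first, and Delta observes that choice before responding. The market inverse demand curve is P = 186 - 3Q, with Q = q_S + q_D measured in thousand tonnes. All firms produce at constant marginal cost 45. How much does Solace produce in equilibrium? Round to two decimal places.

The follower Delta best-responds to any q_S: π_D = (186 - 3Q)q_D - 45q_D.
∂π_D/∂q_D = 141 - 3q_S - 6q_D = 0 gives the reaction function q_D = (141 - 3q_S)/6.
Solace substitutes q_D(q_S) into its own profit: π_S = q_S(186 - 3q_S - (141 - 3q_S)/2) - 45q_S = (231/2 - (3/2)q_S)q_S - 45q_S.
Leader FOC: 141/2 - 3q_S = 0, so q_S = 47/2.
Then q_D = (141 - 3·(47/2))/6 = 47/4.

23.50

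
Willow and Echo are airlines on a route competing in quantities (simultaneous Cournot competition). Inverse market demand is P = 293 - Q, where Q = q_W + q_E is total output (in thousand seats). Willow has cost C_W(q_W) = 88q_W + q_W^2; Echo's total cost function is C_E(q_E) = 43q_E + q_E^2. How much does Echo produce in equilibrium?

53

Willow's profit: π_W = (293 - Q)q_W - (88q_W + q_W²). Setting ∂π_W/∂q_W = 0: 205 - 4q_W - (q_E) = 0.
Echo's profit: π_E = (293 - Q)q_E - (43q_E + q_E²). Setting ∂π_E/∂q_E = 0: 250 - 4q_E - (q_W) = 0.
Best responses: q_W = (205 - q_E)/4, q_E = (250 - q_W)/4.
Solving the pair: q_W = 38, q_E = 53.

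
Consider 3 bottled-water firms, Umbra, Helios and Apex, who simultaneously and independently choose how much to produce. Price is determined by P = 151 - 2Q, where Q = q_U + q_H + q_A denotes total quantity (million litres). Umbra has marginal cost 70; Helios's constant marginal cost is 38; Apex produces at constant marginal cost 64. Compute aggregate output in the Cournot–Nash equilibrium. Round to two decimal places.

Umbra's profit: π_U = (151 - 2Q)q_U - (70q_U). Setting ∂π_U/∂q_U = 0: 81 - 4q_U - 2(q_H + q_A) = 0.
Helios's first-order condition: 113 - 4q_H - 2(q_U + q_A) = 0.
Apex's profit: π_A = (151 - 2Q)q_A - (64q_A). Setting ∂π_A/∂q_A = 0: 87 - 4q_A - 2(q_U + q_H) = 0.
Adding the 3 first-order conditions: 281 − 8Q = 0, so Q = 281/8.
Back-substituting: q_U = (81 − 281/4)/2 = 43/8, q_H = (113 − 281/4)/2 = 171/8, q_A = (87 − 281/4)/2 = 67/8.
Total output Q = 43/8 + 171/8 + 67/8 = 281/8.

35.13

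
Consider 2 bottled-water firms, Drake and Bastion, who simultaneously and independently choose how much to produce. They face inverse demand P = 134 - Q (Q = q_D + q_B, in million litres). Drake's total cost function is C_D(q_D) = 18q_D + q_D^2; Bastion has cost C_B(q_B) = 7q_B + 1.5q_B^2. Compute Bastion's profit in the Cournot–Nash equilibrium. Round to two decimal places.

Drake's profit: π_D = (134 - Q)q_D - (18q_D + q_D²). Setting ∂π_D/∂q_D = 0: 116 - 4q_D - (q_B) = 0.
Bastion's first-order condition: 127 - 5q_B - (q_D) = 0.
Best responses: q_D = (116 - q_B)/4, q_B = (127 - q_D)/5.
Substituting one into the other gives q_D = 453/19 and q_B = 392/19.
Price P = 134 - 845/19 = 1701/19.
Bastion's profit: (1701/19)·(392/19) - 7·(392/19) - (3/2)(392/19)² = 1064.1551.

1064.16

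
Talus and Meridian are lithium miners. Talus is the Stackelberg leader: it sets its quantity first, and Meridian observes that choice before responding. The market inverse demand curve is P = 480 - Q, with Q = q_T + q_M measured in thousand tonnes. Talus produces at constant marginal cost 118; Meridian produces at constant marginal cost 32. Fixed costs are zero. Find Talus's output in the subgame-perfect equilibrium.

138

Solve by backward induction. Given q_T, the follower Meridian maximises π_M = (480 - q_T - q_M)q_M - 32q_M.
Setting the follower's marginal profit to zero, 448 - q_T - 2q_M = 0, i.e. q_M = (448 - q_T)/2.
Talus substitutes q_M(q_T) into its own profit: π_T = q_T(480 - q_T - (448 - q_T)/2) - 118q_T = (256 - (1/2)q_T)q_T - 118q_T.
Maximising: ∂π_T/∂q_T = 138 - q_T = 0, giving q_T = 138.
Then q_M = (448 - 138)/2 = 155.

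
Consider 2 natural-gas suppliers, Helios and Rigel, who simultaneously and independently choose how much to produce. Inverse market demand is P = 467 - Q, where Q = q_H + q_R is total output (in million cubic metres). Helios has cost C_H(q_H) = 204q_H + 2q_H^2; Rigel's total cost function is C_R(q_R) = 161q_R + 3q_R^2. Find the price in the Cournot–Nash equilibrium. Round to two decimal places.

Helios's profit: π_H = (467 - Q)q_H - (204q_H + 2q_H²). Setting ∂π_H/∂q_H = 0: 263 - 6q_H - (q_R) = 0.
Rigel's first-order condition: 306 - 8q_R - (q_H) = 0.
Best responses: q_H = (263 - q_R)/6, q_R = (306 - q_H)/8.
Substituting one into the other gives q_H = 1798/47 and q_R = 1573/47.
Total output Q = 71.7234, so price P = 467 - 71.7234 = 395.2766.

395.28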